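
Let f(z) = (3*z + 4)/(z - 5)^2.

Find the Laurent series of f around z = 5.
19/(z - 5)^2 + 3/(z - 5)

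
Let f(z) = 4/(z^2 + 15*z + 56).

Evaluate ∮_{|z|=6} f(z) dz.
By the residue theorem, ∮_C f(z) dz = 2πi · (sum of the residues of f at the poles inside |z| = 6).

The denominator factors as (z + 7)*(z + 8), so the singularities of f are simple poles at z = -7, z = -8.
  |-7|² = 49 > 36 = 6², so this pole is outside the contour.
  |-8|² = 64 > 36 = 6², so this pole is outside the contour.

No pole lies inside the contour, so f is analytic on and inside C and the integral is 0 (Cauchy's theorem).

Final answer: 0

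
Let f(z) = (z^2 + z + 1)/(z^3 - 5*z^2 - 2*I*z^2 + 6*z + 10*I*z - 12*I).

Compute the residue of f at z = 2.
Write f(z) = P(z)/Q(z) with P(z) = z^2 + z + 1 and Q(z) = z^3 - 5*z^2 - 2*I*z^2 + 6*z + 10*I*z - 12*I.
The denominator factors as Q(z) = (z - 2*I)*(z - 2)*(z - 3), so z = 2 is a simple zero of Q and P is analytic there; z = 2 is therefore a simple pole and
  Res(f, z₀) = P(z₀)/Q'(z₀).

Q'(z) = 3*z^2 - 10*z - 4*I*z + 6 + 10*I, so Q'(2) = -2 + 2*I.
P(2) = 7.

Res(f, 2) = (7)/(-2 + 2*I) = -7/4 - 7*I/4

Final answer: -7/4 - 7*I/4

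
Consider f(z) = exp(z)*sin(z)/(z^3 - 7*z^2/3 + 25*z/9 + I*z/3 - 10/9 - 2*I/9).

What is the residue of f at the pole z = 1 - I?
Write f(z) = P(z)/Q(z) with P(z) = exp(z)*sin(z) and Q(z) = z^3 - 7*z^2/3 + 25*z/9 + I*z/3 - 10/9 - 2*I/9.
The denominator factors as Q(z) = (z - 2/3)*(z - 1 + I)*(z - 2/3 - I), so z = 1 - I is a simple zero of Q and P is analytic there; z = 1 - I is therefore a simple pole and
  Res(f, z₀) = P(z₀)/Q'(z₀).

Q'(z) = 3*z^2 - 14*z/3 + 25/9 + I/3, so Q'(1 - I) = -17/9 - I.
P(1 - I) = exp(1 - I)*sin(1 - I).

Res(f, 1 - I) = (exp(1 - I)*sin(1 - I))/(-17/9 - I) = (-153/370 + 81*I/370)*exp(1 - I)*sin(1 - I)

Final answer: (-153/370 + 81*I/370)*exp(1 - I)*sin(1 - I)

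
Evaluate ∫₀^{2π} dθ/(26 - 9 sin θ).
Call the integral J. The integrand is 2π-periodic and we integrate over a full period, so shifting θ does not change the value (θ → θ + π/2 turns sin θ into cos θ; θ → θ + π flips the sign of the trig term). Hence
  J = ∫₀^{2π} dθ/(26 + 9 cos θ).
Put z = e^{iθ}: then cos θ = (z + 1/z)/2, dθ = dz/(iz), and z runs once counterclockwise around |z| = 1:
  J = ∮_{|z|=1} 1/(26 + 9*(z + 1/z)/2) · dz/(iz) = (2/i) ∮_{|z|=1} dz/(9*z^2 + 52*z + 9).
The roots of 9*z^2 + 52*z + 9 are z = (-26 ± sqrt(26^2 - 9^2))/9, with sqrt(595) = sqrt(595); their product is 1, so only z₊ = -26/9 + sqrt(595)/9 lies inside the unit circle (z₋ = -26/9 - sqrt(595)/9 lies outside).
z₊ is a simple zero of q(z) = 9*z^2 + 52*z + 9, so Res(1/q, z₊) = 1/q'(z₊) with q'(z) = 18*z + 52; and q'(z₊) = 9*(z₊ - z₋) = 2*sqrt(595).
Therefore J = (2/i) · 2πi · 1/(2*sqrt(595)) = 2*pi/(sqrt(595)) = 2*sqrt(595)*pi/595

Final answer: 2*sqrt(595)*pi/595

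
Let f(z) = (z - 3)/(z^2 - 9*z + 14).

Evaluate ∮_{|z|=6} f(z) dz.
By the residue theorem, ∮_C f(z) dz = 2πi · (sum of the residues of f at the poles inside |z| = 6).

The denominator factors as (z - 7)*(z - 2), so the singularities of f are simple poles at z = 7, z = 2.
  |7|² = 49 > 36 = 6², so this pole is outside the contour.
  |2|² = 4 < 36 = 6², so this pole is inside the contour.

With P(z) = z - 3 and Q(z) = z^2 - 9*z + 14, each pole is simple, so Res(f, z₀) = P(z₀)/Q'(z₀) with Q'(z) = 2*z - 9.
  Res(f, 2) = P(2)/Q'(2) = (-1)/(-5) = 1/5

∮_C f(z) dz = 2πi · (1/5) = 2*I*pi/5

Final answer: 2*I*pi/5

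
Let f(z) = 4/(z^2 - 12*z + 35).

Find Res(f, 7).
2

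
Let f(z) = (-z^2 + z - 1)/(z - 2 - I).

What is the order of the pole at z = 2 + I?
1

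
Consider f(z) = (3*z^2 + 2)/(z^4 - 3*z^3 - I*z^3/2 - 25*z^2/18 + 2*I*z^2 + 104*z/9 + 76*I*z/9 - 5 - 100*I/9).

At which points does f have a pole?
{-2 - I/3, 1 + I/3, 1 + 3*I/2, 3 - I}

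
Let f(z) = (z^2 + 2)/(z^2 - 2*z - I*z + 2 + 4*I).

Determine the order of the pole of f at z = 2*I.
Factor the denominator:
  z^2 - 2*z - I*z + 2 + 4*I = (z - 2*I)*(z - 2 + I)

The numerator P(z) = z^2 + 2 has P(2*I) = -2 ≠ 0, so no factor of (z - 2*I) cancels.
Near z = 2*I we can therefore write f(z) = g(z)/(z - 2*I) with g analytic at 2*I and g(2*I) ≠ 0 (g is the numerator divided by the remaining denominator factors).

Hence z = 2*I is a pole of order 1.

Final answer: 1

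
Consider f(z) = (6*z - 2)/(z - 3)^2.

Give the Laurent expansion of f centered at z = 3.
Put w = z - (3), i.e. z = w + 3. The denominator is w^2, so it suffices to rewrite the numerator in powers of w.

P(z) = 6*z - 2
P(w + 3) = 16 + 6*w

Dividing each term by w^2:
  f = 16/w^2 + 6/w

Substituting back w = z - 3:
  f(z) = 16/(z - 3)^2 + 6/(z - 3)

The series is finite because the numerator is a polynomial; the negative powers form the principal part, and the coefficient of 1/(z - 3) gives Res(f, 3) = 6.

Final answer: 16/(z - 3)^2 + 6/(z - 3)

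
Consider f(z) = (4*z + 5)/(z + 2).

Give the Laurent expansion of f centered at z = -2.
Put w = z - (-2), i.e. z = w - 2. The denominator is w, so it suffices to rewrite the numerator in powers of w.

P(z) = 4*z + 5
P(w - 2) = -3 + 4*w

Dividing each term by w:
  f = -3/w + 4

Substituting back w = z + 2:
  f(z) = -3/(z + 2) + 4

The series is finite because the numerator is a polynomial; the negative powers form the principal part, and the coefficient of 1/(z + 2) gives Res(f, -2) = -3.

Final answer: -3/(z + 2) + 4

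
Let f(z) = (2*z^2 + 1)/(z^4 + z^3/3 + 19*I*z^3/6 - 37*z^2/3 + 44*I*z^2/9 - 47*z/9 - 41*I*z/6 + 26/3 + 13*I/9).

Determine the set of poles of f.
The singularities of f are the zeros of the denominator. Factoring,
  z^4 + z^3/3 + 19*I*z^3/6 - 37*z^2/3 + 44*I*z^2/9 - 47*z/9 - 41*I*z/6 + 26/3 + 13*I/9 = (z - 3 + 2*I)*(z + 3 + I/2)*(z - 2/3)*(z + 1 + 2*I/3)
so the candidates are z = 3 - 2*I, z = -3 - I/2, z = 2/3, z = -1 - 2*I/3.

Check the numerator P(z) = 2*z^2 + 1 at each one:
  P(3 - 2*I) = 11 - 24*I ≠ 0, so z = 3 - 2*I is a (simple) pole.
  P(-3 - I/2) = 37/2 + 6*I ≠ 0, so z = -3 - I/2 is a (simple) pole.
  P(2/3) = 17/9 ≠ 0, so z = 2/3 is a (simple) pole.
  P(-1 - 2*I/3) = 19/9 + 8*I/3 ≠ 0, so z = -1 - 2*I/3 is a (simple) pole.

Poles of f: {-3 - I/2, -1 - 2*I/3, 2/3, 3 - 2*I}

Final answer: {-3 - I/2, -1 - 2*I/3, 2/3, 3 - 2*I}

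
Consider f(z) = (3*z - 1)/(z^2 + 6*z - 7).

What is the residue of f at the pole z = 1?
1/4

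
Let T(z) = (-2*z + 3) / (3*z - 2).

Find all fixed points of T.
T(z) = z means -2*z + 3 = z*(3*z - 2), i.e.
  3*z^2 - 3 = 0.
Discriminant: (0)^2 - 4*(3)*(-3) = 36, so the roots are real.
  z = (0 ± sqrt(36))/(2*(3))
Fixed points: {-1, 1}

Final answer: {-1, 1}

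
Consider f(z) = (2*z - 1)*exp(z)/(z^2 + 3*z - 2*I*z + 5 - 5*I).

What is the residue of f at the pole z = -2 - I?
Write f(z) = P(z)/Q(z) with P(z) = (2*z - 1)*exp(z) and Q(z) = z^2 + 3*z - 2*I*z + 5 - 5*I.
The denominator factors as Q(z) = (z + 1 - 3*I)*(z + 2 + I), so z = -2 - I is a simple zero of Q and P is analytic there; z = -2 - I is therefore a simple pole and
  Res(f, z₀) = P(z₀)/Q'(z₀).

Q'(z) = 2*z + 3 - 2*I, so Q'(-2 - I) = -1 - 4*I.
P(-2 - I) = (-5 - 2*I)*exp(-2 - I).

Res(f, -2 - I) = ((-5 - 2*I)*exp(-2 - I))/(-1 - 4*I) = (13/17 - 18*I/17)*exp(-2 - I)

Final answer: (13/17 - 18*I/17)*exp(-2 - I)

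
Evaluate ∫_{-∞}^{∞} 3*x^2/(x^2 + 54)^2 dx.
Let f(z) = 3*z^2/(z^2 + 54)^2. The denominator has no real zeros and deg Q - deg P = 2 ≥ 2, so the integral of f over the upper semicircle |z| = R tends to 0 as R → ∞. Closing the contour in the upper half-plane,
  ∫_{-∞}^{∞} f(x) dx = 2πi · Σ Res(f, z_k)  over the poles with Im z_k > 0.

Zeros of the denominator: z^2 + 54 = 0 gives z = ±3*sqrt(6)*I.
Upper half-plane: z = 3*sqrt(6)*I (a pole of order 2).

Write f(z) = g(z)/(z - 3*sqrt(6)*I)^2 with g(z) = 3*z^2/(z + 3*sqrt(6)*I)^2. For a double pole, Res(f, z₀) = g'(z₀):
  g'(z) = 18*sqrt(6)*I*z/(z + 3*sqrt(6)*I)^3
  Res(f, 3*sqrt(6)*I) = g'(3*sqrt(6)*I) = -sqrt(6)*I/24

∫_{-∞}^{∞} f(x) dx = 2πi · (-sqrt(6)*I/24) = sqrt(6)*pi/12

Final answer: sqrt(6)*pi/12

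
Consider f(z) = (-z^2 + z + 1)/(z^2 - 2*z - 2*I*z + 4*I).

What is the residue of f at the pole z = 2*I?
Write f(z) = P(z)/Q(z) with P(z) = -z^2 + z + 1 and Q(z) = z^2 - 2*z - 2*I*z + 4*I.
The denominator factors as Q(z) = (z - 2*I)*(z - 2), so z = 2*I is a simple zero of Q and P is analytic there; z = 2*I is therefore a simple pole and
  Res(f, z₀) = P(z₀)/Q'(z₀).

Q'(z) = 2*z - 2 - 2*I, so Q'(2*I) = -2 + 2*I.
P(2*I) = 5 + 2*I.

Res(f, 2*I) = (5 + 2*I)/(-2 + 2*I) = -3/4 - 7*I/4

Final answer: -3/4 - 7*I/4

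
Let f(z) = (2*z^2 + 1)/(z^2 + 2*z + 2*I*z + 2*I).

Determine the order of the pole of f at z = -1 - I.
Factor the denominator:
  z^2 + 2*z + 2*I*z + 2*I = (z + 1 + I)^2

The numerator P(z) = 2*z^2 + 1 has P(-1 - I) = 1 + 4*I ≠ 0, so no factor of (z + 1 + I) cancels.
Near z = -1 - I we can therefore write f(z) = g(z)/(z + 1 + I)^2 with g analytic at -1 - I and g(-1 - I) ≠ 0 (g is just the numerator).

Hence z = -1 - I is a pole of order 2.

Final answer: 2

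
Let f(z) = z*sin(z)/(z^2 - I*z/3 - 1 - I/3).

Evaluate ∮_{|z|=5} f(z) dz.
pi*(-6/37 - 36*I/37)*sin(1) + pi*(-6/37 + 38*I/37)*sin(1 + I/3)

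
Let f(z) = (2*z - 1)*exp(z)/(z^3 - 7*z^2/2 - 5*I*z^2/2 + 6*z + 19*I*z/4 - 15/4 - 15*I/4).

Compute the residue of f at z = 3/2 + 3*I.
Write f(z) = P(z)/Q(z) with P(z) = (2*z - 1)*exp(z) and Q(z) = z^3 - 7*z^2/2 - 5*I*z^2/2 + 6*z + 19*I*z/4 - 15/4 - 15*I/4.
The denominator factors as Q(z) = (z - 1 - I/2)*(z - 1 + I)*(z - 3/2 - 3*I), so z = 3/2 + 3*I is a simple zero of Q and P is analytic there; z = 3/2 + 3*I is therefore a simple pole and
  Res(f, z₀) = P(z₀)/Q'(z₀).

Q'(z) = 3*z^2 - 7*z - 5*I*z + 6 + 19*I/4, so Q'(3/2 + 3*I) = -39/4 + 13*I/4.
P(3/2 + 3*I) = (2 + 6*I)*exp(3/2 + 3*I).

Res(f, 3/2 + 3*I) = ((2 + 6*I)*exp(3/2 + 3*I))/(-39/4 + 13*I/4) = -8*I*exp(3/2 + 3*I)/13

Final answer: -8*I*exp(3/2 + 3*I)/13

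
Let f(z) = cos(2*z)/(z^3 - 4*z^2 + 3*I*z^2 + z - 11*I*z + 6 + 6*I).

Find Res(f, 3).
Write f(z) = P(z)/Q(z) with P(z) = cos(2*z) and Q(z) = z^3 - 4*z^2 + 3*I*z^2 + z - 11*I*z + 6 + 6*I.
The denominator factors as Q(z) = (z - 3)*(z + 2*I)*(z - 1 + I), so z = 3 is a simple zero of Q and P is analytic there; z = 3 is therefore a simple pole and
  Res(f, z₀) = P(z₀)/Q'(z₀).

Q'(z) = 3*z^2 - 8*z + 6*I*z + 1 - 11*I, so Q'(3) = 4 + 7*I.
P(3) = cos(6).

Res(f, 3) = (cos(6))/(4 + 7*I) = (4/65 - 7*I/65)*cos(6)

Final answer: (4/65 - 7*I/65)*cos(6)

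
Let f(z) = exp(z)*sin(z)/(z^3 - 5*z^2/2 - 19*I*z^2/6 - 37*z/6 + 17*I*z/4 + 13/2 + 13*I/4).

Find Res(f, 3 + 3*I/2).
Write f(z) = P(z)/Q(z) with P(z) = exp(z)*sin(z) and Q(z) = z^3 - 5*z^2/2 - 19*I*z^2/6 - 37*z/6 + 17*I*z/4 + 13/2 + 13*I/4.
The denominator factors as Q(z) = (z - 1 - 2*I/3)*(z + 3/2 - I)*(z - 3 - 3*I/2), so z = 3 + 3*I/2 is a simple zero of Q and P is analytic there; z = 3 + 3*I/2 is therefore a simple pole and
  Res(f, z₀) = P(z₀)/Q'(z₀).

Q'(z) = 3*z^2 - 5*z - 19*I*z/3 - 37/6 + 17*I/4, so Q'(3 + 3*I/2) = 103/12 + 19*I/4.
P(3 + 3*I/2) = exp(3 + 3*I/2)*sin(3 + 3*I/2).

Res(f, 3 + 3*I/2) = (exp(3 + 3*I/2)*sin(3 + 3*I/2))/(103/12 + 19*I/4) = (618/6929 - 342*I/6929)*exp(3 + 3*I/2)*sin(3 + 3*I/2)

Final answer: (618/6929 - 342*I/6929)*exp(3 + 3*I/2)*sin(3 + 3*I/2)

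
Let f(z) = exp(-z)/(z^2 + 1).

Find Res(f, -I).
Write f(z) = P(z)/Q(z) with P(z) = exp(-z) and Q(z) = z^2 + 1.
The denominator factors as Q(z) = (z - I)*(z + I), so z = -I is a simple zero of Q and P is analytic there; z = -I is therefore a simple pole and
  Res(f, z₀) = P(z₀)/Q'(z₀).

Q'(z) = 2*z, so Q'(-I) = -2*I.
P(-I) = exp(I).

Res(f, -I) = (exp(I))/(-2*I) = I*exp(I)/2

Final answer: I*exp(I)/2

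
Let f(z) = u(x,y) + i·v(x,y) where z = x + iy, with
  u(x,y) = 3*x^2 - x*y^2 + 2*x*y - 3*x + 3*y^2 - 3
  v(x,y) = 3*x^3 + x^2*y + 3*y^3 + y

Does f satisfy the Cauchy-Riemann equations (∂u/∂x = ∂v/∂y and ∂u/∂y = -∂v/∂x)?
∂u/∂x = 6*x - y^2 + 2*y - 3
∂v/∂y = x^2 + 9*y^2 + 1
∂u/∂y = -2*x*y + 2*x + 6*y
∂v/∂x = 9*x^2 + 2*x*y
∂u/∂x ≠ ∂v/∂y and ∂u/∂y ≠ -∂v/∂x; the Cauchy-Riemann equations are not satisfied, so f is not analytic.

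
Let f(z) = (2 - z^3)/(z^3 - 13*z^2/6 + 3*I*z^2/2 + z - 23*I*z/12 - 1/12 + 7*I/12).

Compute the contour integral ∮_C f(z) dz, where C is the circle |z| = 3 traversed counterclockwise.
pi*(-3 - 13*I/3)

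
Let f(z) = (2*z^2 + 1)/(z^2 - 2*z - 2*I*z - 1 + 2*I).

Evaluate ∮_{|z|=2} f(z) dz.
By the residue theorem, ∮_C f(z) dz = 2πi · (sum of the residues of f at the poles inside |z| = 2).

The denominator factors as (z - I)*(z - 2 - I), so the singularities of f are simple poles at z = I, z = 2 + I.
  |I|² = 1 < 4 = 2², so this pole is inside the contour.
  |2 + I|² = 5 > 4 = 2², so this pole is outside the contour.

With P(z) = 2*z^2 + 1 and Q(z) = z^2 - 2*z - 2*I*z - 1 + 2*I, each pole is simple, so Res(f, z₀) = P(z₀)/Q'(z₀) with Q'(z) = 2*z - 2 - 2*I.
  Res(f, I) = P(I)/Q'(I) = (-1)/(-2) = 1/2

∮_C f(z) dz = 2πi · (1/2) = I*pi

Final answer: I*pi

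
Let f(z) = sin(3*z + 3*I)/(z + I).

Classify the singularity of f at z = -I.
removable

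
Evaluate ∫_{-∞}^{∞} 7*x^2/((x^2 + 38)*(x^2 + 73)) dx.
Let f(z) = 7*z^2/((z^2 + 38)*(z^2 + 73)). The denominator has no real zeros and deg Q - deg P = 2 ≥ 2, so the integral of f over the upper semicircle |z| = R tends to 0 as R → ∞. Closing the contour in the upper half-plane,
  ∫_{-∞}^{∞} f(x) dx = 2πi · Σ Res(f, z_k)  over the poles with Im z_k > 0.

Zeros of the denominator: z^2 + 38 = 0 gives z = ±sqrt(38)*I; z^2 + 73 = 0 gives z = ±sqrt(73)*I.
Upper half-plane: z = sqrt(38)*I, z = sqrt(73)*I (simple).

Each pole is a simple zero of Q(z) = z^4 + 111*z^2 + 2774, so Res(f, z₀) = P(z₀)/Q'(z₀) with P(z) = 7*z^2, Q'(z) = 4*z^3 + 222*z:
  Res(f, sqrt(38)*I) = (-266)/(70*sqrt(38)*I) = sqrt(38)*I/10
  Res(f, sqrt(73)*I) = (-511)/(-70*sqrt(73)*I) = -sqrt(73)*I/10

Sum of residues: I*(-sqrt(73) + sqrt(38))/10
∫_{-∞}^{∞} f(x) dx = 2πi · (I*(-sqrt(73) + sqrt(38))/10) = pi*(-sqrt(38) + sqrt(73))/5

Final answer: pi*(-sqrt(38) + sqrt(73))/5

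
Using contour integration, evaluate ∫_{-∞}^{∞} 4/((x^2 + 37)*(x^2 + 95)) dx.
2*pi*(-37*sqrt(95) + 95*sqrt(37))/101935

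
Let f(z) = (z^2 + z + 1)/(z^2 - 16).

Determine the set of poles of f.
The singularities of f are the zeros of the denominator. Factoring,
  z^2 - 16 = (z + 4)*(z - 4)
so the candidates are z = -4, z = 4.

Check the numerator P(z) = z^2 + z + 1 at each one:
  P(-4) = 13 ≠ 0, so z = -4 is a (simple) pole.
  P(4) = 21 ≠ 0, so z = 4 is a (simple) pole.

Poles of f: {-4, 4}

Final answer: {-4, 4}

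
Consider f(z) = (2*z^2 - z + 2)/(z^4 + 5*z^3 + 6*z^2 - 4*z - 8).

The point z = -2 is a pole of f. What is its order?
Factor the denominator:
  z^4 + 5*z^3 + 6*z^2 - 4*z - 8 = (z + 2)^3*(z - 1)

The numerator P(z) = 2*z^2 - z + 2 has P(-2) = 12 ≠ 0, so no factor of (z + 2) cancels.
Near z = -2 we can therefore write f(z) = g(z)/(z + 2)^3 with g analytic at -2 and g(-2) ≠ 0 (g is the numerator divided by the remaining denominator factors).

Hence z = -2 is a pole of order 3.

Final answer: 3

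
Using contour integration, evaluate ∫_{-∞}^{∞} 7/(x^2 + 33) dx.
7*sqrt(33)*pi/33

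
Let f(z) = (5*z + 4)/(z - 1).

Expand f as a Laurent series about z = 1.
Put w = z - (1), i.e. z = w + 1. The denominator is w, so it suffices to rewrite the numerator in powers of w.

P(z) = 5*z + 4
P(w + 1) = 9 + 5*w

Dividing each term by w:
  f = 9/w + 5

Substituting back w = z - 1:
  f(z) = 9/(z - 1) + 5

The series is finite because the numerator is a polynomial; the negative powers form the principal part, and the coefficient of 1/(z - 1) gives Res(f, 1) = 9.

Final answer: 9/(z - 1) + 5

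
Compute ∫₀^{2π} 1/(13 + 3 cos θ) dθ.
Let J = ∫₀^{2π} dθ/(13 + 3 cos θ).
Put z = e^{iθ}: then cos θ = (z + 1/z)/2, dθ = dz/(iz), and z runs once counterclockwise around |z| = 1:
  J = ∮_{|z|=1} 1/(13 + 3*(z + 1/z)/2) · dz/(iz) = (2/i) ∮_{|z|=1} dz/(3*z^2 + 26*z + 3).
The roots of 3*z^2 + 26*z + 3 are z = (-13 ± sqrt(13^2 - 3^2))/3, with sqrt(160) = 4*sqrt(10); their product is 1, so only z₊ = -13/3 + 4*sqrt(10)/3 lies inside the unit circle (z₋ = -13/3 - 4*sqrt(10)/3 lies outside).
z₊ is a simple zero of q(z) = 3*z^2 + 26*z + 3, so Res(1/q, z₊) = 1/q'(z₊) with q'(z) = 6*z + 26; and q'(z₊) = 3*(z₊ - z₋) = 8*sqrt(10).
Therefore J = (2/i) · 2πi · 1/(8*sqrt(10)) = 2*pi/(4*sqrt(10)) = sqrt(10)*pi/20

Final answer: sqrt(10)*pi/20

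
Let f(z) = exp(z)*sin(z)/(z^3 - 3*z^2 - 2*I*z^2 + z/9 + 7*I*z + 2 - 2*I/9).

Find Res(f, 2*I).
Write f(z) = P(z)/Q(z) with P(z) = exp(z)*sin(z) and Q(z) = z^3 - 3*z^2 - 2*I*z^2 + z/9 + 7*I*z + 2 - 2*I/9.
The denominator factors as Q(z) = (z - 3 + I/3)*(z - I/3)*(z - 2*I), so z = 2*I is a simple zero of Q and P is analytic there; z = 2*I is therefore a simple pole and
  Res(f, z₀) = P(z₀)/Q'(z₀).

Q'(z) = 3*z^2 - 6*z - 4*I*z + 1/9 + 7*I, so Q'(2*I) = -35/9 - 5*I.
P(2*I) = I*exp(2*I)*sinh(2).

Res(f, 2*I) = (I*exp(2*I)*sinh(2))/(-35/9 - 5*I) = (-81/650 - 63*I/650)*exp(2*I)*sinh(2)

Final answer: (-81/650 - 63*I/650)*exp(2*I)*sinh(2)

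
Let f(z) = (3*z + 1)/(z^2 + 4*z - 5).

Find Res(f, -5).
Write f(z) = P(z)/Q(z) with P(z) = 3*z + 1 and Q(z) = z^2 + 4*z - 5.
The denominator factors as Q(z) = (z - 1)*(z + 5), so z = -5 is a simple zero of Q and P is analytic there; z = -5 is therefore a simple pole and
  Res(f, z₀) = P(z₀)/Q'(z₀).

Q'(z) = 2*z + 4, so Q'(-5) = -6.
P(-5) = -14.

Res(f, -5) = (-14)/(-6) = 7/3

Final answer: 7/3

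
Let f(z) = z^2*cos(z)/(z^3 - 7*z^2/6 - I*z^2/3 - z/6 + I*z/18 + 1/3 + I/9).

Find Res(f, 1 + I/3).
Write f(z) = P(z)/Q(z) with P(z) = z^2*cos(z) and Q(z) = z^3 - 7*z^2/6 - I*z^2/3 - z/6 + I*z/18 + 1/3 + I/9.
The denominator factors as Q(z) = (z - 1 - I/3)*(z - 2/3)*(z + 1/2), so z = 1 + I/3 is a simple zero of Q and P is analytic there; z = 1 + I/3 is therefore a simple pole and
  Res(f, z₀) = P(z₀)/Q'(z₀).

Q'(z) = 3*z^2 - 7*z/3 - 2*I*z/3 - 1/6 + I/18, so Q'(1 + I/3) = 7/18 + 11*I/18.
P(1 + I/3) = (8/9 + 2*I/3)*cos(1 + I/3).

Res(f, 1 + I/3) = ((8/9 + 2*I/3)*cos(1 + I/3))/(7/18 + 11*I/18) = (122/85 - 46*I/85)*cos(1 + I/3)

Final answer: (122/85 - 46*I/85)*cos(1 + I/3)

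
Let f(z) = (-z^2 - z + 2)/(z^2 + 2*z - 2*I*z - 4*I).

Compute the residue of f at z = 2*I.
1 - 2*I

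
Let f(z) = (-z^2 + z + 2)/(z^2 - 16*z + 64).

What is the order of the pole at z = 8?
Factor the denominator:
  z^2 - 16*z + 64 = (z - 8)^2

The numerator P(z) = -z^2 + z + 2 has P(8) = -54 ≠ 0, so no factor of (z - 8) cancels.
Near z = 8 we can therefore write f(z) = g(z)/(z - 8)^2 with g analytic at 8 and g(8) ≠ 0 (g is just the numerator).

Hence z = 8 is a pole of order 2.

Final answer: 2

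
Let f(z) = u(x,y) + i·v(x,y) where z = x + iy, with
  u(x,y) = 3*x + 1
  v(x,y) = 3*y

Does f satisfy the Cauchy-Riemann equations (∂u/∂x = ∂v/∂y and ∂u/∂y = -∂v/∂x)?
∂u/∂x = 3
∂v/∂y = 3
∂u/∂y = 0
∂v/∂x = 0
∂u/∂x = ∂v/∂y and ∂u/∂y = -∂v/∂x hold identically; f is analytic.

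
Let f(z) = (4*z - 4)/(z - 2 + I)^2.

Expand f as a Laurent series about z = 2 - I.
Put w = z - (2 - I), i.e. z = w + 2 - I. The denominator is w^2, so it suffices to rewrite the numerator in powers of w.

P(z) = 4*z - 4
P(w + 2 - I) = 4 - 4*I + 4*w

Dividing each term by w^2:
  f = (4 - 4*I)/w^2 + 4/w

Substituting back w = z - 2 + I:
  f(z) = (4 - 4*I)/(z - 2 + I)^2 + 4/(z - 2 + I)

The series is finite because the numerator is a polynomial; the negative powers form the principal part, and the coefficient of 1/(z - 2 + I) gives Res(f, 2 - I) = 4.

Final answer: (4 - 4*I)/(z - 2 + I)^2 + 4/(z - 2 + I)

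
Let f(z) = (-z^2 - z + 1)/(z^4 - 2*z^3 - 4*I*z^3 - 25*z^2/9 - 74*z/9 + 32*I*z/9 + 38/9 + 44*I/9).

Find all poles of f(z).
The singularities of f are the zeros of the denominator. Factoring,
  z^4 - 2*z^3 - 4*I*z^3 - 25*z^2/9 - 74*z/9 + 32*I*z/9 + 38/9 + 44*I/9 = (z - 1/3 - I)*(z + 1 + I)*(z - 2 - 3*I)*(z - 2/3 - I)
so the candidates are z = 1/3 + I, z = -1 - I, z = 2 + 3*I, z = 2/3 + I.

Check the numerator P(z) = -z^2 - z + 1 at each one:
  P(1/3 + I) = 14/9 - 5*I/3 ≠ 0, so z = 1/3 + I is a (simple) pole.
  P(-1 - I) = 2 - I ≠ 0, so z = -1 - I is a (simple) pole.
  P(2 + 3*I) = 4 - 15*I ≠ 0, so z = 2 + 3*I is a (simple) pole.
  P(2/3 + I) = 8/9 - 7*I/3 ≠ 0, so z = 2/3 + I is a (simple) pole.

Poles of f: {-1 - I, 1/3 + I, 2/3 + I, 2 + 3*I}

Final answer: {-1 - I, 1/3 + I, 2/3 + I, 2 + 3*I}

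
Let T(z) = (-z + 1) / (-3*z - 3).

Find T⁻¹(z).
Set w = T(z) = (-z + 1) / (-3*z - 3) and solve for z:
  w*(-3*z - 3) = -z + 1
  -3*w + z*(1 - 3*w) - 1 = 0
  z*(1 - 3*w) = 3*w + 1
  z = (-3*w - 1)/(3*w - 1)
Renaming the variable, T⁻¹(z) = (-3*z - 1)/(3*z - 1).
(Check: ad - bc = 6 ≠ 0, so T is invertible.)

Final answer: (-3*z - 1)/(3*z - 1)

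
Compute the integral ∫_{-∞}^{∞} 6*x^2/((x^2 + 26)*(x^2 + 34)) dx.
3*pi*(-sqrt(26) + sqrt(34))/4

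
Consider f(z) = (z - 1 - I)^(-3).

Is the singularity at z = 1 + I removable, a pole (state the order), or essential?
Write f(z) = g(z)/(z - 1 - I)^3 with g(z) = 1.
g is entire and g(1 + I) = 1 ≠ 0, so no factor of (z - 1 - I) cancels: the Laurent expansion of f about z = 1 + I starts at the power -3, i.e. lim_{z→z₀} (z - z₀)^3 f(z) = 1 is finite and nonzero.
So z = 1 + I is a pole of order 3.

Final answer: pole of order 3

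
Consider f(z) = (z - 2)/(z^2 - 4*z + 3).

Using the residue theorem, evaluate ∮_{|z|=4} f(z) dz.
By the residue theorem, ∮_C f(z) dz = 2πi · (sum of the residues of f at the poles inside |z| = 4).

The denominator factors as (z - 3)*(z - 1), so the singularities of f are simple poles at z = 3, z = 1.
  |3|² = 9 < 16 = 4², so this pole is inside the contour.
  |1|² = 1 < 16 = 4², so this pole is inside the contour.

With P(z) = z - 2 and Q(z) = z^2 - 4*z + 3, each pole is simple, so Res(f, z₀) = P(z₀)/Q'(z₀) with Q'(z) = 2*z - 4.
  Res(f, 3) = P(3)/Q'(3) = (1)/(2) = 1/2
  Res(f, 1) = P(1)/Q'(1) = (-1)/(-2) = 1/2

Sum of residues inside C: 1
∮_C f(z) dz = 2πi · (1) = 2*I*pi

Final answer: 2*I*pi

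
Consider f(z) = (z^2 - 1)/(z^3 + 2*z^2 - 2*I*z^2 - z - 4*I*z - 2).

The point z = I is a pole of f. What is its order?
Factor the denominator:
  z^3 + 2*z^2 - 2*I*z^2 - z - 4*I*z - 2 = (z - I)^2*(z + 2)

The numerator P(z) = z^2 - 1 has P(I) = -2 ≠ 0, so no factor of (z - I) cancels.
Near z = I we can therefore write f(z) = g(z)/(z - I)^2 with g analytic at I and g(I) ≠ 0 (g is the numerator divided by the remaining denominator factors).

Hence z = I is a pole of order 2.

Final answer: 2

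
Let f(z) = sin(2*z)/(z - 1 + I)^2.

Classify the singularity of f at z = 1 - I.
pole of order 2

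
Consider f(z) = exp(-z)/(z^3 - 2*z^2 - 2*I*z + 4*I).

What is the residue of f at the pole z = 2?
Write f(z) = P(z)/Q(z) with P(z) = exp(-z) and Q(z) = z^3 - 2*z^2 - 2*I*z + 4*I.
The denominator factors as Q(z) = (z - 1 - I)*(z - 2)*(z + 1 + I), so z = 2 is a simple zero of Q and P is analytic there; z = 2 is therefore a simple pole and
  Res(f, z₀) = P(z₀)/Q'(z₀).

Q'(z) = 3*z^2 - 4*z - 2*I, so Q'(2) = 4 - 2*I.
P(2) = exp(-2).

Res(f, 2) = (exp(-2))/(4 - 2*I) = (1/5 + I/10)*exp(-2)

Final answer: (1/5 + I/10)*exp(-2)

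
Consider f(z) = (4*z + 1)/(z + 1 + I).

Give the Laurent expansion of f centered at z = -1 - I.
(-3 - 4*I)/(z + 1 + I) + 4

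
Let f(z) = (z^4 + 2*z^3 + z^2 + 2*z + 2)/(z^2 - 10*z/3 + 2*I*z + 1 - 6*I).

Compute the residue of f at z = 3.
912/25 - 684*I/25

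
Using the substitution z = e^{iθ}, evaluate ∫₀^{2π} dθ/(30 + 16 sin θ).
Call the integral J. The integrand is 2π-periodic and we integrate over a full period, so shifting θ does not change the value (θ → θ + π/2 turns sin θ into cos θ). Hence
  J = ∫₀^{2π} dθ/(30 + 16 cos θ).
Put z = e^{iθ}: then cos θ = (z + 1/z)/2, dθ = dz/(iz), and z runs once counterclockwise around |z| = 1:
  J = ∮_{|z|=1} 1/(30 + 16*(z + 1/z)/2) · dz/(iz) = (2/i) ∮_{|z|=1} dz/(16*z^2 + 60*z + 16).
The roots of 16*z^2 + 60*z + 16 are z = (-30 ± sqrt(30^2 - 16^2))/16, with sqrt(644) = 2*sqrt(161); their product is 1, so only z₊ = -15/8 + sqrt(161)/8 lies inside the unit circle (z₋ = -15/8 - sqrt(161)/8 lies outside).
z₊ is a simple zero of q(z) = 16*z^2 + 60*z + 16, so Res(1/q, z₊) = 1/q'(z₊) with q'(z) = 32*z + 60; and q'(z₊) = 16*(z₊ - z₋) = 4*sqrt(161).
Therefore J = (2/i) · 2πi · 1/(4*sqrt(161)) = 2*pi/(2*sqrt(161)) = sqrt(161)*pi/161

Final answer: sqrt(161)*pi/161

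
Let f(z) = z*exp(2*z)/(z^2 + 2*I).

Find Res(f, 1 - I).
Write f(z) = P(z)/Q(z) with P(z) = z*exp(2*z) and Q(z) = z^2 + 2*I.
The denominator factors as Q(z) = (z - 1 + I)*(z + 1 - I), so z = 1 - I is a simple zero of Q and P is analytic there; z = 1 - I is therefore a simple pole and
  Res(f, z₀) = P(z₀)/Q'(z₀).

Q'(z) = 2*z, so Q'(1 - I) = 2 - 2*I.
P(1 - I) = (1 - I)*exp(2 - 2*I).

Res(f, 1 - I) = ((1 - I)*exp(2 - 2*I))/(2 - 2*I) = exp(2 - 2*I)/2

Final answer: exp(2 - 2*I)/2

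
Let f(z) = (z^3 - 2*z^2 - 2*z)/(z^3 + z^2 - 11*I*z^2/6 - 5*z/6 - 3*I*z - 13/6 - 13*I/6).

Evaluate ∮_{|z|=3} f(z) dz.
By the residue theorem, ∮_C f(z) dz = 2πi · (sum of the residues of f at the poles inside |z| = 3).

The denominator factors as (z - 1 - 3*I/2)*(z + 1 + 2*I/3)*(z + 1 - I), so the singularities of f are simple poles at z = 1 + 3*I/2, z = -1 - 2*I/3, z = -1 + I.
  |1 + 3*I/2|² = 13/4 < 9 = 3², so this pole is inside the contour.
  |-1 - 2*I/3|² = 13/9 < 9 = 3², so this pole is inside the contour.
  |-1 + I|² = 2 < 9 = 3², so this pole is inside the contour.

With P(z) = z^3 - 2*z^2 - 2*z and Q(z) = z^3 + z^2 - 11*I*z^2/6 - 5*z/6 - 3*I*z - 13/6 - 13*I/6, each pole is simple, so Res(f, z₀) = P(z₀)/Q'(z₀) with Q'(z) = 3*z^2 + 2*z - 11*I*z/3 - 5/6 - 3*I.
  Res(f, 1 + 3*I/2) = P(1 + 3*I/2)/Q'(1 + 3*I/2) = (-21/4 - 63*I/8)/(35/12 + 16*I/3) = -8253/5321 + 1449*I/10642
  Res(f, -1 - 2*I/3) = P(-1 - 2*I/3)/Q'(-1 - 2*I/3) = (11/9 - 82*I/27)/(-65/18 + 10*I/3) = -942/1565 + 268*I/939
  Res(f, -1 + I) = P(-1 + I)/Q'(-1 + I) = (4 + 4*I)/(5/6 - 10*I/3) = -72/85 + 24*I/17

Sum of residues inside C: -3 + 11*I/6
∮_C f(z) dz = 2πi · (-3 + 11*I/6) = pi*(-11/3 - 6*I)

Final answer: pi*(-11/3 - 6*I)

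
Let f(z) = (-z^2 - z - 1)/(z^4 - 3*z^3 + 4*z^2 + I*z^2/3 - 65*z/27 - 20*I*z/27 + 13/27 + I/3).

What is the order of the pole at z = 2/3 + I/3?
Factor the denominator:
  z^4 - 3*z^3 + 4*z^2 + I*z^2/3 - 65*z/27 - 20*I*z/27 + 13/27 + I/3 = (z - 2/3 - I/3)^3*(z - 1 + I)

The numerator P(z) = -z^2 - z - 1 has P(2/3 + I/3) = -2 - 7*I/9 ≠ 0, so no factor of (z - 2/3 - I/3) cancels.
Near z = 2/3 + I/3 we can therefore write f(z) = g(z)/(z - 2/3 - I/3)^3 with g analytic at 2/3 + I/3 and g(2/3 + I/3) ≠ 0 (g is the numerator divided by the remaining denominator factors).

Hence z = 2/3 + I/3 is a pole of order 3.

Final answer: 3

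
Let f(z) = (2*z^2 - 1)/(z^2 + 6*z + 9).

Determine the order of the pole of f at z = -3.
Factor the denominator:
  z^2 + 6*z + 9 = (z + 3)^2

The numerator P(z) = 2*z^2 - 1 has P(-3) = 17 ≠ 0, so no factor of (z + 3) cancels.
Near z = -3 we can therefore write f(z) = g(z)/(z + 3)^2 with g analytic at -3 and g(-3) ≠ 0 (g is just the numerator).

Hence z = -3 is a pole of order 2.

Final answer: 2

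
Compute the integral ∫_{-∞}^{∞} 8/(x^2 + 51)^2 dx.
4*sqrt(51)*pi/2601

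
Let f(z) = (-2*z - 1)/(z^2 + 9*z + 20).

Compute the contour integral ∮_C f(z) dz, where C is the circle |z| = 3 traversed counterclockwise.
By the residue theorem, ∮_C f(z) dz = 2πi · (sum of the residues of f at the poles inside |z| = 3).

The denominator factors as (z + 4)*(z + 5), so the singularities of f are simple poles at z = -4, z = -5.
  |-4|² = 16 > 9 = 3², so this pole is outside the contour.
  |-5|² = 25 > 9 = 3², so this pole is outside the contour.

No pole lies inside the contour, so f is analytic on and inside C and the integral is 0 (Cauchy's theorem).

Final answer: 0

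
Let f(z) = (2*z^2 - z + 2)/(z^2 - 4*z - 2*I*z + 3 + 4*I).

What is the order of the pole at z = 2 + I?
Factor the denominator:
  z^2 - 4*z - 2*I*z + 3 + 4*I = (z - 2 - I)^2

The numerator P(z) = 2*z^2 - z + 2 has P(2 + I) = 6 + 7*I ≠ 0, so no factor of (z - 2 - I) cancels.
Near z = 2 + I we can therefore write f(z) = g(z)/(z - 2 - I)^2 with g analytic at 2 + I and g(2 + I) ≠ 0 (g is just the numerator).

Hence z = 2 + I is a pole of order 2.

Final answer: 2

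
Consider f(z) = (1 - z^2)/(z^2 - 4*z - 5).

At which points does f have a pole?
The singularities of f are the zeros of the denominator. Factoring,
  z^2 - 4*z - 5 = (z - 5)*(z + 1)
so the candidates are z = 5, z = -1.

Check the numerator P(z) = 1 - z^2 at each one:
  P(5) = -24 ≠ 0, so z = 5 is a (simple) pole.
  P(-1) = 0, so the factor (z + 1) cancels and z = -1 is only a removable singularity, not a pole.

Poles of f: {5}

Final answer: {5}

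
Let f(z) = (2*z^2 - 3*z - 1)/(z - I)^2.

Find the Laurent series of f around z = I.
Put w = z - (I), i.e. z = w + I. The denominator is w^2, so it suffices to rewrite the numerator in powers of w.

P(z) = 2*z^2 - 3*z - 1
P(w + I) = -3 - 3*I + (-3 + 4*I)*w + 2*w^2

Dividing each term by w^2:
  f = (-3 - 3*I)/w^2 + (-3 + 4*I)/w + 2

Substituting back w = z - I:
  f(z) = (-3 - 3*I)/(z - I)^2 + (-3 + 4*I)/(z - I) + 2

The series is finite because the numerator is a polynomial; the negative powers form the principal part, and the coefficient of 1/(z - I) gives Res(f, I) = -3 + 4*I.

Final answer: (-3 - 3*I)/(z - I)^2 + (-3 + 4*I)/(z - I) + 2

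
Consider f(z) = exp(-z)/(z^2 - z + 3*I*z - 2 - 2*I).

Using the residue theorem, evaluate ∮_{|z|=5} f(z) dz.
pi*(-1 - I)*exp(2*I) + pi*(1 + I)*exp(-1 + I)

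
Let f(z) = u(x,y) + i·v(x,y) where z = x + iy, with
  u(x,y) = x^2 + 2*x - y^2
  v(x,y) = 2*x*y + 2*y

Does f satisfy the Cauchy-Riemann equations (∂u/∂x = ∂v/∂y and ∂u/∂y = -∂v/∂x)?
∂u/∂x = 2*x + 2
∂v/∂y = 2*x + 2
∂u/∂y = -2*y
∂v/∂x = 2*y
∂u/∂x = ∂v/∂y and ∂u/∂y = -∂v/∂x hold identically; f is analytic.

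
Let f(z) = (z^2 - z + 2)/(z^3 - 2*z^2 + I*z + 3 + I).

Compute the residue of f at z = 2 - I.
12/25 + 9*I/25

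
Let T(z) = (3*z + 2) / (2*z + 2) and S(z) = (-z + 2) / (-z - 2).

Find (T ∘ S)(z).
(T ∘ S)(z) = T(S(z)) = ((3)*S(z) + (2))/((2)*S(z) + (2)). Multiply numerator and denominator by -z - 2:
  numerator:   (3)*(-z + 2) + (2)*(-z - 2) = -5*z + 2
  denominator: (2)*(-z + 2) + (2)*(-z - 2) = -4*z
(T ∘ S)(z) = (-5*z + 2)/(-4*z) = (5*z - 2)/(4*z)

Final answer: (5*z - 2)/(4*z)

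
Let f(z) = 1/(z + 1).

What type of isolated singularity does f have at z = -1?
Write f(z) = g(z)/(z + 1) with g(z) = 1.
g is entire and g(-1) = 1 ≠ 0, so no factor of (z + 1) cancels: the Laurent expansion of f about z = -1 starts at the power -1, i.e. lim_{z→z₀} (z - z₀) f(z) = 1 is finite and nonzero.
So z = -1 is a pole of order 1.

Final answer: pole of order 1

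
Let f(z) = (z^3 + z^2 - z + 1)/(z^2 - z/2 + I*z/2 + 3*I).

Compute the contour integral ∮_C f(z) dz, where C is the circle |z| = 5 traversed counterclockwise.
By the residue theorem, ∮_C f(z) dz = 2πi · (sum of the residues of f at the poles inside |z| = 5).

The denominator factors as (z + 1 - I)*(z - 3/2 + 3*I/2), so the singularities of f are simple poles at z = -1 + I, z = 3/2 - 3*I/2.
  |-1 + I|² = 2 < 25 = 5², so this pole is inside the contour.
  |3/2 - 3*I/2|² = 9/2 < 25 = 5², so this pole is inside the contour.

With P(z) = z^3 + z^2 - z + 1 and Q(z) = z^2 - z/2 + I*z/2 + 3*I, each pole is simple, so Res(f, z₀) = P(z₀)/Q'(z₀) with Q'(z) = 2*z - 1/2 + I/2.
  Res(f, -1 + I) = P(-1 + I)/Q'(-1 + I) = (4 - I)/(-5/2 + 5*I/2) = -1 - 3*I/5
  Res(f, 3/2 - 3*I/2) = P(3/2 - 3*I/2)/Q'(3/2 - 3*I/2) = (-29/4 - 39*I/4)/(5/2 - 5*I/2) = 1/2 - 17*I/5

Sum of residues inside C: -1/2 - 4*I
∮_C f(z) dz = 2πi · (-1/2 - 4*I) = pi*(8 - I)

Final answer: pi*(8 - I)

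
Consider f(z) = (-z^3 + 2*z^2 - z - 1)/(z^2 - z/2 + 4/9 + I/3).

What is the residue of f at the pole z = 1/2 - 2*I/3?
Write f(z) = P(z)/Q(z) with P(z) = -z^3 + 2*z^2 - z - 1 and Q(z) = z^2 - z/2 + 4/9 + I/3.
The denominator factors as Q(z) = (z - 2*I/3)*(z - 1/2 + 2*I/3), so z = 1/2 - 2*I/3 is a simple zero of Q and P is analytic there; z = 1/2 - 2*I/3 is therefore a simple pole and
  Res(f, z₀) = P(z₀)/Q'(z₀).

Q'(z) = 2*z - 1/2, so Q'(1/2 - 2*I/3) = 1/2 - 4*I/3.
P(1/2 - 2*I/3) = -97/72 - 25*I/54.

Res(f, 1/2 - 2*I/3) = (-97/72 - 25*I/54)/(1/2 - 4*I/3) = -1/36 - I

Final answer: -1/36 - I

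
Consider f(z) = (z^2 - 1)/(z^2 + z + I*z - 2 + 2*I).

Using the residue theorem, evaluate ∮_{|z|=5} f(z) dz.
pi*(2 - 2*I)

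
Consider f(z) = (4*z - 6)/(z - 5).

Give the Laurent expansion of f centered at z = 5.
Put w = z - (5), i.e. z = w + 5. The denominator is w, so it suffices to rewrite the numerator in powers of w.

P(z) = 4*z - 6
P(w + 5) = 14 + 4*w

Dividing each term by w:
  f = 14/w + 4

Substituting back w = z - 5:
  f(z) = 14/(z - 5) + 4

The series is finite because the numerator is a polynomial; the negative powers form the principal part, and the coefficient of 1/(z - 5) gives Res(f, 5) = 14.

Final answer: 14/(z - 5) + 4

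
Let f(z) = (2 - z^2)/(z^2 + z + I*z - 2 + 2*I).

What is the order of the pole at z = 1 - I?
Factor the denominator:
  z^2 + z + I*z - 2 + 2*I = (z - 1 + I)*(z + 2)

The numerator P(z) = 2 - z^2 has P(1 - I) = 2 + 2*I ≠ 0, so no factor of (z - 1 + I) cancels.
Near z = 1 - I we can therefore write f(z) = g(z)/(z - 1 + I) with g analytic at 1 - I and g(1 - I) ≠ 0 (g is the numerator divided by the remaining denominator factors).

Hence z = 1 - I is a pole of order 1.

Final answer: 1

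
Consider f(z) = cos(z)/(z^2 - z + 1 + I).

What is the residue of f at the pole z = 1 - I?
Write f(z) = P(z)/Q(z) with P(z) = cos(z) and Q(z) = z^2 - z + 1 + I.
The denominator factors as Q(z) = (z - 1 + I)*(z - I), so z = 1 - I is a simple zero of Q and P is analytic there; z = 1 - I is therefore a simple pole and
  Res(f, z₀) = P(z₀)/Q'(z₀).

Q'(z) = 2*z - 1, so Q'(1 - I) = 1 - 2*I.
P(1 - I) = cos(1 - I).

Res(f, 1 - I) = (cos(1 - I))/(1 - 2*I) = (1/5 + 2*I/5)*cos(1 - I)

Final answer: (1/5 + 2*I/5)*cos(1 - I)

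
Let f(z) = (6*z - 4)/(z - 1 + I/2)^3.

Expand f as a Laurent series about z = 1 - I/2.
Put w = z - (1 - I/2), i.e. z = w + 1 - I/2. The denominator is w^3, so it suffices to rewrite the numerator in powers of w.

P(z) = 6*z - 4
P(w + 1 - I/2) = 2 - 3*I + 6*w

Dividing each term by w^3:
  f = (2 - 3*I)/w^3 + 6/w^2

Substituting back w = z - 1 + I/2:
  f(z) = (2 - 3*I)/(z - 1 + I/2)^3 + 6/(z - 1 + I/2)^2

The series is finite because the numerator is a polynomial; the negative powers form the principal part.

Final answer: (2 - 3*I)/(z - 1 + I/2)^3 + 6/(z - 1 + I/2)^2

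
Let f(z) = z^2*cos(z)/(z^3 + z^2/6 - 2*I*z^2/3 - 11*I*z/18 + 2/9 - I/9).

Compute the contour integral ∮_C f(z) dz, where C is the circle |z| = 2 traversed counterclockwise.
pi*(52/365 + 56*I/365)*cosh(1/3) + pi*(16/85 + 64*I/85)*cos(2/3) + pi*(-2052/6205 + 6786*I/6205)*cos(1/2 + I)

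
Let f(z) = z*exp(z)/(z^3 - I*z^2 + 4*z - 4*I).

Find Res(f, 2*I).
-I*exp(2*I)/2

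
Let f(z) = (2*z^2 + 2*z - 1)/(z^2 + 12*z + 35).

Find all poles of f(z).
The singularities of f are the zeros of the denominator. Factoring,
  z^2 + 12*z + 35 = (z + 7)*(z + 5)
so the candidates are z = -7, z = -5.

Check the numerator P(z) = 2*z^2 + 2*z - 1 at each one:
  P(-7) = 83 ≠ 0, so z = -7 is a (simple) pole.
  P(-5) = 39 ≠ 0, so z = -5 is a (simple) pole.

Poles of f: {-7, -5}

Final answer: {-7, -5}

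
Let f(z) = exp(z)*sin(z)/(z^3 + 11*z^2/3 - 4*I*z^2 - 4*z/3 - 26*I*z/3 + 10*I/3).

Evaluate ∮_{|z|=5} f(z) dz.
By the residue theorem, ∮_C f(z) dz = 2πi · (sum of the residues of f at the poles inside |z| = 5).

The denominator factors as (z - 1/3)*(z + 1 - 3*I)*(z + 3 - I), so the singularities of f are simple poles at z = 1/3, z = -1 + 3*I, z = -3 + I.
  |1/3|² = 1/9 < 25 = 5², so this pole is inside the contour.
  |-1 + 3*I|² = 10 < 25 = 5², so this pole is inside the contour.
  |-3 + I|² = 10 < 25 = 5², so this pole is inside the contour.

With P(z) = exp(z)*sin(z) and Q(z) = z^3 + 11*z^2/3 - 4*I*z^2 - 4*z/3 - 26*I*z/3 + 10*I/3, each pole is simple, so Res(f, z₀) = P(z₀)/Q'(z₀) with Q'(z) = 3*z^2 + 22*z/3 - 8*I*z - 4/3 - 26*I/3.
  Res(f, 1/3) = P(1/3)/Q'(1/3) = (exp(1/3)*sin(1/3))/(13/9 - 34*I/3) = (117/10573 + 918*I/10573)*exp(1/3)*sin(1/3)
  Res(f, -1 + 3*I) = P(-1 + 3*I)/Q'(-1 + 3*I) = (-exp(-1 + 3*I)*sin(1 - 3*I))/(-26/3 + 10*I/3) = (39/388 + 15*I/388)*exp(-1 + 3*I)*sin(1 - 3*I)
  Res(f, -3 + I) = P(-3 + I)/Q'(-3 + I) = (-exp(-3 + I)*sin(3 - I))/(26/3 + 14*I/3) = (-39/436 + 21*I/436)*exp(-3 + I)*sin(3 - I)

Sum of residues inside C: (-39/436 + 21*I/436)*exp(-3 + I)*sin(3 - I) + (117/10573 + 918*I/10573)*exp(1/3)*sin(1/3) + (39/388 + 15*I/388)*exp(-1 + 3*I)*sin(1 - 3*I)
∮_C f(z) dz = 2πi · ((-39/436 + 21*I/436)*exp(-3 + I)*sin(3 - I) + (117/10573 + 918*I/10573)*exp(1/3)*sin(1/3) + (39/388 + 15*I/388)*exp(-1 + 3*I)*sin(1 - 3*I)) = pi*(-15/194 + 39*I/194)*exp(-1 + 3*I)*sin(1 - 3*I) + pi*(-21/218 - 39*I/218)*exp(-3 + I)*sin(3 - I) + pi*(-1836/10573 + 234*I/10573)*exp(1/3)*sin(1/3)

Final answer: pi*(-15/194 + 39*I/194)*exp(-1 + 3*I)*sin(1 - 3*I) + pi*(-21/218 - 39*I/218)*exp(-3 + I)*sin(3 - I) + pi*(-1836/10573 + 234*I/10573)*exp(1/3)*sin(1/3)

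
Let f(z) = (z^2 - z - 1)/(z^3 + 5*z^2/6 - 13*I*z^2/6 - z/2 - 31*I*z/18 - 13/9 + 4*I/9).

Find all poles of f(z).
The singularities of f are the zeros of the denominator. Factoring,
  z^3 + 5*z^2/6 - 13*I*z^2/6 - z/2 - 31*I*z/18 - 13/9 + 4*I/9 = (z + 1 + I/3)*(z + 1/3 - 2*I)*(z - 1/2 - I/2)
so the candidates are z = -1 - I/3, z = -1/3 + 2*I, z = 1/2 + I/2.

Check the numerator P(z) = z^2 - z - 1 at each one:
  P(-1 - I/3) = 8/9 + I ≠ 0, so z = -1 - I/3 is a (simple) pole.
  P(-1/3 + 2*I) = -41/9 - 10*I/3 ≠ 0, so z = -1/3 + 2*I is a (simple) pole.
  P(1/2 + I/2) = -3/2 ≠ 0, so z = 1/2 + I/2 is a (simple) pole.

Poles of f: {-1 - I/3, -1/3 + 2*I, 1/2 + I/2}

Final answer: {-1 - I/3, -1/3 + 2*I, 1/2 + I/2}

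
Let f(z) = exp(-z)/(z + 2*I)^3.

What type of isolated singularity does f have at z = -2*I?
Write f(z) = g(z)/(z + 2*I)^3 with g(z) = exp(-z).
g is entire and g(-2*I) = exp(2*I) ≠ 0, so no factor of (z + 2*I) cancels: the Laurent expansion of f about z = -2*I starts at the power -3, i.e. lim_{z→z₀} (z - z₀)^3 f(z) = exp(2*I) is finite and nonzero.
So z = -2*I is a pole of order 3.

Final answer: pole of order 3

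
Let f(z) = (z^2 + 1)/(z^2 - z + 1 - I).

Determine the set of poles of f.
The singularities of f are the zeros of the denominator. Factoring,
  z^2 - z + 1 - I = (z + I)*(z - 1 - I)
so the candidates are z = -I, z = 1 + I.

Check the numerator P(z) = z^2 + 1 at each one:
  P(-I) = 0, so the factor (z + I) cancels and z = -I is only a removable singularity, not a pole.
  P(1 + I) = 1 + 2*I ≠ 0, so z = 1 + I is a (simple) pole.

Poles of f: {1 + I}

Final answer: {1 + I}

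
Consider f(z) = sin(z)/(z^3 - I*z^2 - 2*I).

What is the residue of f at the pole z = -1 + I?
Write f(z) = P(z)/Q(z) with P(z) = sin(z) and Q(z) = z^3 - I*z^2 - 2*I.
The denominator factors as Q(z) = (z + I)*(z - 1 - I)*(z + 1 - I), so z = -1 + I is a simple zero of Q and P is analytic there; z = -1 + I is therefore a simple pole and
  Res(f, z₀) = P(z₀)/Q'(z₀).

Q'(z) = 3*z^2 - 2*I*z, so Q'(-1 + I) = 2 - 4*I.
P(-1 + I) = -sin(1 - I).

Res(f, -1 + I) = (-sin(1 - I))/(2 - 4*I) = (-1/10 - I/5)*sin(1 - I)

Final answer: (-1/10 - I/5)*sin(1 - I)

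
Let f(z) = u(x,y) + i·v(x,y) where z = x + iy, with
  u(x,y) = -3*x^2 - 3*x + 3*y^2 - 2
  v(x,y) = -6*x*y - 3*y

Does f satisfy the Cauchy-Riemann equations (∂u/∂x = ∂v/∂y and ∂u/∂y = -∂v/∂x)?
∂u/∂x = -6*x - 3
∂v/∂y = -6*x - 3
∂u/∂y = 6*y
∂v/∂x = -6*y
∂u/∂x = ∂v/∂y and ∂u/∂y = -∂v/∂x hold identically; f is analytic.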